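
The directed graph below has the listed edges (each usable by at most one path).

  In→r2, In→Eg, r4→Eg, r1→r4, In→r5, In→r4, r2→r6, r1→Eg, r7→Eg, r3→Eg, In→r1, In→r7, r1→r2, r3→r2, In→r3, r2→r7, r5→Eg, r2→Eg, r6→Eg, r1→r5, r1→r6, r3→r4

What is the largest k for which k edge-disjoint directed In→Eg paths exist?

7

Assign every edge capacity 1; by Menger, the answer equals the max flow.
Path In→Eg (+1); total 1.
Path In→r1→Eg (+1); total 2.
Path In→r2→Eg (+1); total 3.
Path In→r3→Eg (+1); total 4.
Path In→r4→Eg (+1); total 5.
Path In→r5→Eg (+1); total 6.
Path In→r7→Eg (+1); total 7.
No residual In→Eg path; max flow = 7.
Certifying cut of size 7: {In→Eg, In→r1, In→r2, In→r3, In→r4, In→r5, In→r7}.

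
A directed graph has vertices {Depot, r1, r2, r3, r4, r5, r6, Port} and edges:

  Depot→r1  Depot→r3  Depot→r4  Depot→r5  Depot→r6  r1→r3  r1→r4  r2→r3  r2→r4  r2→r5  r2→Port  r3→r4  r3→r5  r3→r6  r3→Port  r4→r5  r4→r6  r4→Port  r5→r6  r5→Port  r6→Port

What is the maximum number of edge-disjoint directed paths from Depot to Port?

4

Assign every edge capacity 1; by Menger, the answer equals the max flow.
Path Depot→r3→Port (+1); total 1.
Path Depot→r4→Port (+1); total 2.
Path Depot→r5→Port (+1); total 3.
Path Depot→r6→Port (+1); total 4.
No residual Depot→Port path; max flow = 4.
Certifying cut of size 4: {r3→Port, r4→Port, r5→Port, r6→Port}.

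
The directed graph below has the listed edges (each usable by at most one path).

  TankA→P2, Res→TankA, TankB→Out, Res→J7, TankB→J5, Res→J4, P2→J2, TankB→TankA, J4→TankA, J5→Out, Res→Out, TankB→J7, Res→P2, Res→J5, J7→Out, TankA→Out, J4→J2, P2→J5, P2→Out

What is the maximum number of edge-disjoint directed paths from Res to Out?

5

Assign every edge capacity 1; by Menger, the answer equals the max flow.
Path Res→Out (+1); total 1.
Path Res→P2→Out (+1); total 2.
Path Res→J5→Out (+1); total 3.
Path Res→J7→Out (+1); total 4.
Path Res→TankA→Out (+1); total 5.
No residual Res→Out path; max flow = 5.
Certifying cut of size 5: {J5→Out, P2→Out, Res→J7, Res→Out, TankA→Out}.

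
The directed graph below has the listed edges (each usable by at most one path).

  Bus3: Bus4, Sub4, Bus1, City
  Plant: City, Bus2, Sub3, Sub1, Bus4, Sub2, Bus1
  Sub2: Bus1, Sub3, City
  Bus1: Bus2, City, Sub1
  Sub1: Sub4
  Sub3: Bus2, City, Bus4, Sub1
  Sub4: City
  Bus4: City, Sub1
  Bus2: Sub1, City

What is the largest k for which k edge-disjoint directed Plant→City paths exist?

Assign every edge capacity 1; by Menger, the answer equals the max flow.
Path Plant→City (+1); total 1.
Path Plant→Sub2→City (+1); total 2.
Path Plant→Sub3→City (+1); total 3.
Path Plant→Bus1→City (+1); total 4.
Path Plant→Bus2→City (+1); total 5.
Path Plant→Bus4→City (+1); total 6.
Path Plant→Sub1→Sub4→City (+1); total 7.
No residual Plant→City path; max flow = 7.
Certifying cut of size 7: {Plant→Bus1, Plant→Bus2, Plant→Bus4, Plant→City, Plant→Sub1, Plant→Sub2, Plant→Sub3}.

7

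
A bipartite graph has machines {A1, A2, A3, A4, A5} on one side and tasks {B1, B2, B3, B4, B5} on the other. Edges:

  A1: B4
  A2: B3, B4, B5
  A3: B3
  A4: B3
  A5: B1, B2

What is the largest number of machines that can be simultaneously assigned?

Unit-capacity flow: source→left, listed edges, right→sink; max matching = max flow.
Augmenting path A1→B4 (+1); matched 1.
Augmenting path A2→B3 (+1); matched 2.
Augmenting path A5→B1 (+1); matched 3.
Augmenting path A3→B3→A2→B5 (+1); matched 4.
No augmenting path remains; maximum matching = 4.
König certificate: {A1, A2, A5, B3} is a vertex cover of size 4 (every listed pair touches it), so no matching can be larger.

4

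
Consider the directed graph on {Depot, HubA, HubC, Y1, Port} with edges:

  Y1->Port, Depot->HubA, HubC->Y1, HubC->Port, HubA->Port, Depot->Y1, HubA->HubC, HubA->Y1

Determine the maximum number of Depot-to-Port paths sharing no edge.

2

Assign every edge capacity 1; by Menger, the answer equals the max flow.
Path Depot→HubA→Port (+1); total 1.
Path Depot→Y1→Port (+1); total 2.
No residual Depot→Port path; max flow = 2.
Certifying cut of size 2: {Depot→HubA, Depot→Y1}.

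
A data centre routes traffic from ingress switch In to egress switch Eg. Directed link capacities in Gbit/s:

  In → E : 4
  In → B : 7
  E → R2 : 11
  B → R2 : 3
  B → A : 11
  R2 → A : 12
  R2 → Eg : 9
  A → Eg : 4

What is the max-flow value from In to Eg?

Augment In→E→R2→Eg: bottleneck 4, flow now 4.
Augment In→B→R2→Eg: bottleneck 3, flow now 7.
Augment In→B→A→Eg: bottleneck 4, flow now 11.
No augmenting path remains; maximum flow = 11.
In the residual graph, reachable from In: {In}.
Min-cut edges: In→E (4), In→B (7); capacity 4 + 7 = 11.
This cut is saturated, so no flow can exceed 11.

11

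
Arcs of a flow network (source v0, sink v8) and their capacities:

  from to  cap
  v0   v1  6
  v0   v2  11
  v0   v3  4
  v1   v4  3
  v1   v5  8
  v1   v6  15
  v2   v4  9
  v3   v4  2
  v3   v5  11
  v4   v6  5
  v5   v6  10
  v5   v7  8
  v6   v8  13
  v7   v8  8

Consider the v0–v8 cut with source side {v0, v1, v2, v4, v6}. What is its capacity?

Edges leaving {v0, v1, v2, v4, v6}: v0→v3 (4), v1→v5 (8), v6→v8 (13).
Cut capacity = 4 + 8 + 13 = 25.

25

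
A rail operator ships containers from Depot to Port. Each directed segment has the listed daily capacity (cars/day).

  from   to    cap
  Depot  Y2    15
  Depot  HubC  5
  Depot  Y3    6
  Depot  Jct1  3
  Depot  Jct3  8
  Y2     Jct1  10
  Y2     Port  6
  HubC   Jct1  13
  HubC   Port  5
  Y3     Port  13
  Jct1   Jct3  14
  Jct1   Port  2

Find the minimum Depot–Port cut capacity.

Augment Depot→Y2→Port: bottleneck 6, flow now 6.
Augment Depot→HubC→Port: bottleneck 5, flow now 11.
Augment Depot→Y3→Port: bottleneck 6, flow now 17.
Augment Depot→Jct1→Port: bottleneck 2, flow now 19.
No augmenting path remains; maximum flow = 19.
By max-flow min-cut, the minimum cut capacity equals the max flow.
In the residual graph, reachable from Depot: {Depot, Y2, Jct1, Jct3}.
Min-cut edges: Depot→HubC (5), Depot→Y3 (6), Y2→Port (6), Jct1→Port (2); capacity 5 + 6 + 6 + 2 = 19.

19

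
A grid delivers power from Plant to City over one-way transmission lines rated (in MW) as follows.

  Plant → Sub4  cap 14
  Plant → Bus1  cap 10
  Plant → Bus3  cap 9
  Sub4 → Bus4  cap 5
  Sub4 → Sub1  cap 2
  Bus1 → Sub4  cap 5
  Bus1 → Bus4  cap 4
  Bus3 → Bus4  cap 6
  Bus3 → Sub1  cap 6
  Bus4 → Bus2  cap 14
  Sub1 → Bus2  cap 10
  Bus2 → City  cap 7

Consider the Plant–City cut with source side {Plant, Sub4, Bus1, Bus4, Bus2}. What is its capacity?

18

Edges leaving {Plant, Sub4, Bus1, Bus4, Bus2}: Plant→Bus3 (9), Sub4→Sub1 (2), Bus2→City (7).
Cut capacity = 9 + 2 + 7 = 18.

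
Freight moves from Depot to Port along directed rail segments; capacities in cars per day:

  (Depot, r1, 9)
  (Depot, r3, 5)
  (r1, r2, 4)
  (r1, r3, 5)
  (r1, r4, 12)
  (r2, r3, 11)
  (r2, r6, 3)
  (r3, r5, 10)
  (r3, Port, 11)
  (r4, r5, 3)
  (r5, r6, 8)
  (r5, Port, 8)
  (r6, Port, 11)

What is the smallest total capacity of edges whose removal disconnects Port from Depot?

14

Augment Depot→r3→Port: bottleneck 5, flow now 5.
Augment Depot→r1→r3→Port: bottleneck 5, flow now 10.
Augment Depot→r1→r2→r3→Port: bottleneck 1, flow now 11.
Augment Depot→r1→r2→r6→Port: bottleneck 3, flow now 14.
No augmenting path remains; maximum flow = 14.
By max-flow min-cut, the minimum cut capacity equals the max flow.
In the residual graph, reachable from Depot: {Depot}.
Min-cut edges: Depot→r1 (9), Depot→r3 (5); capacity 9 + 5 = 14.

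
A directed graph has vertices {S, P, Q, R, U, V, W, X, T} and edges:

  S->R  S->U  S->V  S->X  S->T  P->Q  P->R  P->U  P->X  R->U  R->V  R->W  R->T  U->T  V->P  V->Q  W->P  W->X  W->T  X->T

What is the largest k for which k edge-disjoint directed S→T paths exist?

Assign every edge capacity 1; by Menger, the answer equals the max flow.
Path S→T (+1); total 1.
Path S→R→T (+1); total 2.
Path S→U→T (+1); total 3.
Path S→X→T (+1); total 4.
Path S→V→P→R→W→T (+1); total 5.
No residual S→T path; max flow = 5.
Certifying cut of size 5: {S→R, S→T, S→U, S→V, S→X}.

5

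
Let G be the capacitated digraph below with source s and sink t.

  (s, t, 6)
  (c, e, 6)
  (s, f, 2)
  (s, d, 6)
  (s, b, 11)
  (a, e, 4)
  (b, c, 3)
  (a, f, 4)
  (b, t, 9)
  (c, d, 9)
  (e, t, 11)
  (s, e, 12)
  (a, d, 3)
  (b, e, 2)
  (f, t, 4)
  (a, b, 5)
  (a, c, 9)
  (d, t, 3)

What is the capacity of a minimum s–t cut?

31

Augment s→t: bottleneck 6, flow now 6.
Augment s→b→t: bottleneck 9, flow now 15.
Augment s→d→t: bottleneck 3, flow now 18.
Augment s→e→t: bottleneck 11, flow now 29.
Augment s→f→t: bottleneck 2, flow now 31.
No augmenting path remains; maximum flow = 31.
By max-flow min-cut, the minimum cut capacity equals the max flow.
In the residual graph, reachable from s: {s, b, c, d, e}.
Min-cut edges: s→f (2), s→t (6), b→t (9), d→t (3), e→t (11); capacity 2 + 6 + 9 + 3 + 11 = 31.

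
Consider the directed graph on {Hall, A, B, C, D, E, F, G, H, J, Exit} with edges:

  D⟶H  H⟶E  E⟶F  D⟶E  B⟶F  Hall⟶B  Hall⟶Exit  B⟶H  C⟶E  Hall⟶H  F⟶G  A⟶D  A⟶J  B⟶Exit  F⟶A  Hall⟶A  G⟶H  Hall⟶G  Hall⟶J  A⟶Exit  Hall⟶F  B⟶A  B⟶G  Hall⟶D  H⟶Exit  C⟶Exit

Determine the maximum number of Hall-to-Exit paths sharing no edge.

4

Assign every edge capacity 1; by Menger, the answer equals the max flow.
Path Hall→Exit (+1); total 1.
Path Hall→A→Exit (+1); total 2.
Path Hall→B→Exit (+1); total 3.
Path Hall→H→Exit (+1); total 4.
No residual Hall→Exit path; max flow = 4.
Certifying cut of size 4: {A→Exit, H→Exit, Hall→B, Hall→Exit}.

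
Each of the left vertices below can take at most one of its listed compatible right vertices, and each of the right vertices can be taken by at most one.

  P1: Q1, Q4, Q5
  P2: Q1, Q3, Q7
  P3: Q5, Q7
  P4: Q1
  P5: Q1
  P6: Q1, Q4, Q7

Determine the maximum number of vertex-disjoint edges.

Unit-capacity flow: source→left, listed edges, right→sink; max matching = max flow.
Augmenting path P1→Q1 (+1); matched 1.
Augmenting path P2→Q3 (+1); matched 2.
Augmenting path P3→Q5 (+1); matched 3.
Augmenting path P6→Q4 (+1); matched 4.
Augmenting path P4→Q1→P1→Q4→P6→Q7 (+1); matched 5.
No augmenting path remains; maximum matching = 5.
König certificate: {P1, P2, P3, P6, Q1} is a vertex cover of size 5 (every listed pair touches it), so no matching can be larger.

5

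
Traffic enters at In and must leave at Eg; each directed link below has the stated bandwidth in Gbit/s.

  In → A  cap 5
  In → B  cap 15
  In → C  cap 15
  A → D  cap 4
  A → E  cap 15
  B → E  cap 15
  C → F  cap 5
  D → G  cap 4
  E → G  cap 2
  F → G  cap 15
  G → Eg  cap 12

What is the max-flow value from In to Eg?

11

Augment In→A→D→G→Eg: bottleneck 4, flow now 4.
Augment In→A→E→G→Eg: bottleneck 1, flow now 5.
Augment In→B→E→G→Eg: bottleneck 1, flow now 6.
Augment In→C→F→G→Eg: bottleneck 5, flow now 11.
No augmenting path remains; maximum flow = 11.
In the residual graph, reachable from In: {In, A, B, C, E}.
Min-cut edges: A→D (4), C→F (5), E→G (2); capacity 4 + 5 + 2 = 11.
This cut is saturated, so no flow can exceed 11.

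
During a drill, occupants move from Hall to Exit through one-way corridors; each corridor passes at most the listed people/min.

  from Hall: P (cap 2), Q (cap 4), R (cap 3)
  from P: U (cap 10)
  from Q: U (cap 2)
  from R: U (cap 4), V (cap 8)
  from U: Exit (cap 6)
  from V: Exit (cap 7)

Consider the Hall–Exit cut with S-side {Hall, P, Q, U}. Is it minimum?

No — its capacity is 9, but the minimum cut has capacity 7.

Given cut capacity: 3 + 6 = 9.
Augment Hall→P→U→Exit: bottleneck 2, flow now 2.
Augment Hall→Q→U→Exit: bottleneck 2, flow now 4.
Augment Hall→R→U→Exit: bottleneck 2, flow now 6.
Augment Hall→R→V→Exit: bottleneck 1, flow now 7.
No augmenting path remains; maximum flow = 7.
In the residual graph, reachable from Hall: {Hall, Q}.
Min-cut edges: Hall→P (2), Hall→R (3), Q→U (2); capacity 2 + 3 + 2 = 7.
Cut capacity 9 exceeds the max flow 7, so it is not minimum.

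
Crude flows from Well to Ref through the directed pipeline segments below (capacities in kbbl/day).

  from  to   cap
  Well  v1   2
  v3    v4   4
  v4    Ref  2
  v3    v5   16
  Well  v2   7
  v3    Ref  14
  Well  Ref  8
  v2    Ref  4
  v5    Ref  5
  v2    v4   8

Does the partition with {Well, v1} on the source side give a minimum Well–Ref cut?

No — its capacity is 15, but the minimum cut has capacity 14.

Given cut capacity: 7 + 8 = 15.
Augment Well→Ref: bottleneck 8, flow now 8.
Augment Well→v2→Ref: bottleneck 4, flow now 12.
Augment Well→v2→v4→Ref: bottleneck 2, flow now 14.
No augmenting path remains; maximum flow = 14.
In the residual graph, reachable from Well: {Well, v1, v2, v4}.
Min-cut edges: Well→Ref (8), v2→Ref (4), v4→Ref (2); capacity 8 + 4 + 2 = 14.
Cut capacity 15 exceeds the max flow 14, so it is not minimum.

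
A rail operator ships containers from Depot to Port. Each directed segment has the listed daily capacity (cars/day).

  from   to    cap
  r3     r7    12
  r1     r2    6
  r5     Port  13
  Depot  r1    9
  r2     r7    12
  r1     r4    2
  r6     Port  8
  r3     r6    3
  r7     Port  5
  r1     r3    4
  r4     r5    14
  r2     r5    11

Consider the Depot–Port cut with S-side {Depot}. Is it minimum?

Yes — it is a minimum cut (capacity 9).

Given cut capacity: 9 = 9.
Augment Depot→r1→r2→r5→Port: bottleneck 6, flow now 6.
Augment Depot→r1→r3→r6→Port: bottleneck 3, flow now 9.
No augmenting path remains; maximum flow = 9.
Cut capacity 9 equals the max flow, so it is a minimum cut.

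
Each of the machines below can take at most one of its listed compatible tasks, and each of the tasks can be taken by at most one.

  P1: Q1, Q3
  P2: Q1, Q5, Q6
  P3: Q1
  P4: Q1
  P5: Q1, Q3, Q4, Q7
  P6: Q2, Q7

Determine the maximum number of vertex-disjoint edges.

Unit-capacity flow: source→left, listed edges, right→sink; max matching = max flow.
Augmenting path P1→Q1 (+1); matched 1.
Augmenting path P2→Q5 (+1); matched 2.
Augmenting path P5→Q3 (+1); matched 3.
Augmenting path P6→Q2 (+1); matched 4.
Augmenting path P3→Q1→P1→Q3→P5→Q4 (+1); matched 5.
No augmenting path remains; maximum matching = 5.
König certificate: {P1, P2, P5, P6, Q1} is a vertex cover of size 5 (every listed pair touches it), so no matching can be larger.

5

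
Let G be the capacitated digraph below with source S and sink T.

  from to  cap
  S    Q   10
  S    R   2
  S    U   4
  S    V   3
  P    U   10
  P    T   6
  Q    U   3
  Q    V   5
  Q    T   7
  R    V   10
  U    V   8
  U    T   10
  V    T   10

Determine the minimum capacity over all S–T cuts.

Augment S→Q→T: bottleneck 7, flow now 7.
Augment S→U→T: bottleneck 4, flow now 11.
Augment S→V→T: bottleneck 3, flow now 14.
Augment S→Q→U→T: bottleneck 3, flow now 17.
Augment S→R→V→T: bottleneck 2, flow now 19.
No augmenting path remains; maximum flow = 19.
By max-flow min-cut, the minimum cut capacity equals the max flow.
In the residual graph, reachable from S: {S}.
Min-cut edges: S→Q (10), S→R (2), S→U (4), S→V (3); capacity 10 + 2 + 4 + 3 = 19.

19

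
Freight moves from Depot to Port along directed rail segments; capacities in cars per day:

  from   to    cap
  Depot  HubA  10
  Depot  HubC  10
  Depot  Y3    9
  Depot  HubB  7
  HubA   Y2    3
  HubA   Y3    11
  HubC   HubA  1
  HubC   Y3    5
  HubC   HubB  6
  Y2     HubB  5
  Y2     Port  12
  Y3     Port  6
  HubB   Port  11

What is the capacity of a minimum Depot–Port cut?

Augment Depot→Y3→Port: bottleneck 6, flow now 6.
Augment Depot→HubB→Port: bottleneck 7, flow now 13.
Augment Depot→HubA→Y2→Port: bottleneck 3, flow now 16.
Augment Depot→HubC→HubB→Port: bottleneck 4, flow now 20.
No augmenting path remains; maximum flow = 20.
By max-flow min-cut, the minimum cut capacity equals the max flow.
In the residual graph, reachable from Depot: {Depot, HubA, HubC, Y3, HubB}.
Min-cut edges: HubA→Y2 (3), Y3→Port (6), HubB→Port (11); capacity 3 + 6 + 11 = 20.

20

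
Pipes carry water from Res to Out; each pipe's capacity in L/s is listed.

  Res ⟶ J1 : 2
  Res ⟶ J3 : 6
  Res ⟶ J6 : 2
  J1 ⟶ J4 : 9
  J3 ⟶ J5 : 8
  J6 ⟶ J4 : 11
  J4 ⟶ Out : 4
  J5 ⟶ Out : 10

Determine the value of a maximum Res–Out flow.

Augment Res→J1→J4→Out: bottleneck 2, flow now 2.
Augment Res→J3→J5→Out: bottleneck 6, flow now 8.
Augment Res→J6→J4→Out: bottleneck 2, flow now 10.
No augmenting path remains; maximum flow = 10.
In the residual graph, reachable from Res: {Res}.
Min-cut edges: Res→J1 (2), Res→J3 (6), Res→J6 (2); capacity 2 + 6 + 2 = 10.
This cut is saturated, so no flow can exceed 10.

10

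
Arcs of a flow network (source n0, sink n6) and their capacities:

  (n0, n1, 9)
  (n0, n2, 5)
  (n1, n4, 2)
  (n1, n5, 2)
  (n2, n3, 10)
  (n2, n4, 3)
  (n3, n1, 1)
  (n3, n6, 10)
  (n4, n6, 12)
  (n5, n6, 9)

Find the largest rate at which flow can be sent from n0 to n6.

Augment n0→n1→n4→n6: bottleneck 2, flow now 2.
Augment n0→n1→n5→n6: bottleneck 2, flow now 4.
Augment n0→n2→n3→n6: bottleneck 5, flow now 9.
No augmenting path remains; maximum flow = 9.
In the residual graph, reachable from n0: {n0, n1}.
Min-cut edges: n0→n2 (5), n1→n4 (2), n1→n5 (2); capacity 5 + 2 + 2 = 9.
This cut is saturated, so no flow can exceed 9.

9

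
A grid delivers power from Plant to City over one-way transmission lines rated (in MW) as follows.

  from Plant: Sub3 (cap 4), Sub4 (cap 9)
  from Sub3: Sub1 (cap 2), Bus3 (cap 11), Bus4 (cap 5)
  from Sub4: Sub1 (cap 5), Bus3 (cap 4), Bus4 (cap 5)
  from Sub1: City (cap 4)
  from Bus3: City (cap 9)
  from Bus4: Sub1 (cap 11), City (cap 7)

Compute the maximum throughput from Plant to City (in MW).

Augment Plant→Sub3→Sub1→City: bottleneck 2, flow now 2.
Augment Plant→Sub3→Bus3→City: bottleneck 2, flow now 4.
Augment Plant→Sub4→Sub1→City: bottleneck 2, flow now 6.
Augment Plant→Sub4→Bus3→City: bottleneck 4, flow now 10.
Augment Plant→Sub4→Bus4→City: bottleneck 3, flow now 13.
No augmenting path remains; maximum flow = 13.
In the residual graph, reachable from Plant: {Plant}.
Min-cut edges: Plant→Sub3 (4), Plant→Sub4 (9); capacity 4 + 9 = 13.
This cut is saturated, so no flow can exceed 13.

13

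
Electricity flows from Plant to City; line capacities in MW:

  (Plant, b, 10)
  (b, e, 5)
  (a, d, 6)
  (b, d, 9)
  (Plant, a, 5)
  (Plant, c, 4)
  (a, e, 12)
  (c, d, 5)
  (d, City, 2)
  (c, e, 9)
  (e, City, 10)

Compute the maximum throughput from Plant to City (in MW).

12

Augment Plant→a→d→City: bottleneck 2, flow now 2.
Augment Plant→a→e→City: bottleneck 3, flow now 5.
Augment Plant→b→e→City: bottleneck 5, flow now 10.
Augment Plant→c→e→City: bottleneck 2, flow now 12.
No augmenting path remains; maximum flow = 12.
In the residual graph, reachable from Plant: {Plant, a, b, c, d, e}.
Min-cut edges: d→City (2), e→City (10); capacity 2 + 10 = 12.
This cut is saturated, so no flow can exceed 12.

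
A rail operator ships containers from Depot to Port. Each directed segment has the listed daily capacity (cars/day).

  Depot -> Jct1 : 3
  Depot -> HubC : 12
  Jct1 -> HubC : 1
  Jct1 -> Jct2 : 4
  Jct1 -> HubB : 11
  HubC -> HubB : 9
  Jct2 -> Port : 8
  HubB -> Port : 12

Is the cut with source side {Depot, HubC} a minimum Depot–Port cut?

Given cut capacity: 3 + 9 = 12.
Augment Depot→Jct1→Jct2→Port: bottleneck 3, flow now 3.
Augment Depot→HubC→HubB→Port: bottleneck 9, flow now 12.
No augmenting path remains; maximum flow = 12.
Cut capacity 12 equals the max flow, so it is a minimum cut.

Yes — it is a minimum cut (capacity 12).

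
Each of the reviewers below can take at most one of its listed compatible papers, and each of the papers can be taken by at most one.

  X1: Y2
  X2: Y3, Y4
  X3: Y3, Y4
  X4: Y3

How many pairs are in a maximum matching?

3

Unit-capacity flow: source→left, listed edges, right→sink; max matching = max flow.
Augmenting path X1→Y2 (+1); matched 1.
Augmenting path X2→Y3 (+1); matched 2.
Augmenting path X3→Y4 (+1); matched 3.
No augmenting path remains; maximum matching = 3.
König certificate: {X1, Y3, Y4} is a vertex cover of size 3 (every listed pair touches it), so no matching can be larger.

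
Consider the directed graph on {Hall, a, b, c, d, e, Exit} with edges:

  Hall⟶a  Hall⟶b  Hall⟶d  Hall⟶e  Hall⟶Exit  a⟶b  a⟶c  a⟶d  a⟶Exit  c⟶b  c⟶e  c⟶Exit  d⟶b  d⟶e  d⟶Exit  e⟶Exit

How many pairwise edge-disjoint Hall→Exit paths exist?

4

Assign every edge capacity 1; by Menger, the answer equals the max flow.
Path Hall→Exit (+1); total 1.
Path Hall→a→Exit (+1); total 2.
Path Hall→d→Exit (+1); total 3.
Path Hall→e→Exit (+1); total 4.
No residual Hall→Exit path; max flow = 4.
Certifying cut of size 4: {Hall→Exit, Hall→a, Hall→d, Hall→e}.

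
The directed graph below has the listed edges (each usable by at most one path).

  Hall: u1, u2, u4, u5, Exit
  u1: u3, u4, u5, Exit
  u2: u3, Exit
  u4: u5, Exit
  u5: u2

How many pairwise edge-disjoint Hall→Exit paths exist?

4

Assign every edge capacity 1; by Menger, the answer equals the max flow.
Path Hall→Exit (+1); total 1.
Path Hall→u1→Exit (+1); total 2.
Path Hall→u2→Exit (+1); total 3.
Path Hall→u4→Exit (+1); total 4.
No residual Hall→Exit path; max flow = 4.
Certifying cut of size 4: {Hall→Exit, Hall→u1, Hall→u4, u2→Exit}.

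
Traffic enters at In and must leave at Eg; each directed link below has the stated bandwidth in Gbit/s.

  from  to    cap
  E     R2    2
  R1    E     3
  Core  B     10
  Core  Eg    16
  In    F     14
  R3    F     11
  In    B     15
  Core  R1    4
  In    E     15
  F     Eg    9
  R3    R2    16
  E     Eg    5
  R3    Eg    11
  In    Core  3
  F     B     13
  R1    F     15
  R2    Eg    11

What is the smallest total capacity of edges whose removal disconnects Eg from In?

Augment In→Core→Eg: bottleneck 3, flow now 3.
Augment In→F→Eg: bottleneck 9, flow now 12.
Augment In→E→Eg: bottleneck 5, flow now 17.
Augment In→E→R2→Eg: bottleneck 2, flow now 19.
No augmenting path remains; maximum flow = 19.
By max-flow min-cut, the minimum cut capacity equals the max flow.
In the residual graph, reachable from In: {In, F, E, B}.
Min-cut edges: In→Core (3), F→Eg (9), E→R2 (2), E→Eg (5); capacity 3 + 9 + 2 + 5 = 19.

19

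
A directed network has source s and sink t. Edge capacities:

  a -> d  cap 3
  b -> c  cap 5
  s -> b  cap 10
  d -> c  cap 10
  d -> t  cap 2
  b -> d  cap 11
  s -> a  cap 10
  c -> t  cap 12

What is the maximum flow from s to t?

13

Augment s→a→d→t: bottleneck 2, flow now 2.
Augment s→b→c→t: bottleneck 5, flow now 7.
Augment s→a→d→c→t: bottleneck 1, flow now 8.
Augment s→b→d→c→t: bottleneck 5, flow now 13.
No augmenting path remains; maximum flow = 13.
In the residual graph, reachable from s: {s, a}.
Min-cut edges: s→b (10), a→d (3); capacity 10 + 3 = 13.
This cut is saturated, so no flow can exceed 13.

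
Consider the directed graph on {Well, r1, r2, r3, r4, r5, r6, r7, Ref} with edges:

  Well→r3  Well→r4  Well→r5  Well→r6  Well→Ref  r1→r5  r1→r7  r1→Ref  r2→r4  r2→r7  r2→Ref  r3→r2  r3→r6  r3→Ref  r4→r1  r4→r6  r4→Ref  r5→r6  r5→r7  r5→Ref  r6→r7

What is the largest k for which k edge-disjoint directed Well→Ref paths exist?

Assign every edge capacity 1; by Menger, the answer equals the max flow.
Path Well→Ref (+1); total 1.
Path Well→r3→Ref (+1); total 2.
Path Well→r4→Ref (+1); total 3.
Path Well→r5→Ref (+1); total 4.
No residual Well→Ref path; max flow = 4.
Certifying cut of size 4: {Well→Ref, Well→r3, Well→r4, Well→r5}.

4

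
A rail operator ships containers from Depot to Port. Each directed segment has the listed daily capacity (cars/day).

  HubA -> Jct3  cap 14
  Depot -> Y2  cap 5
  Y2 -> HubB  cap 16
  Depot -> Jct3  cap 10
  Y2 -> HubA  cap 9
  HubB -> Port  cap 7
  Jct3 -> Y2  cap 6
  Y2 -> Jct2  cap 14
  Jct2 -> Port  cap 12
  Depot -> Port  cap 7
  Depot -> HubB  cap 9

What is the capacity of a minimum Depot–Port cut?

25

Augment Depot→Port: bottleneck 7, flow now 7.
Augment Depot→HubB→Port: bottleneck 7, flow now 14.
Augment Depot→Y2→Jct2→Port: bottleneck 5, flow now 19.
Augment Depot→Jct3→Y2→Jct2→Port: bottleneck 6, flow now 25.
No augmenting path remains; maximum flow = 25.
By max-flow min-cut, the minimum cut capacity equals the max flow.
In the residual graph, reachable from Depot: {Depot, HubB, Jct3}.
Min-cut edges: Depot→Y2 (5), Depot→Port (7), HubB→Port (7), Jct3→Y2 (6); capacity 5 + 7 + 7 + 6 = 25.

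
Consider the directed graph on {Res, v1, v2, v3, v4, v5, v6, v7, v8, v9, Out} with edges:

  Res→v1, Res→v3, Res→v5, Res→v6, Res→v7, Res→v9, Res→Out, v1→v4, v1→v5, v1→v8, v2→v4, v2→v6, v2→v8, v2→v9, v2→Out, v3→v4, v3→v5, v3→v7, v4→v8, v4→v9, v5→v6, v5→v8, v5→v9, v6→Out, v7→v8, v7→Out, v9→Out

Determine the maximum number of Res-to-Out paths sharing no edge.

Assign every edge capacity 1; by Menger, the answer equals the max flow.
Path Res→Out (+1); total 1.
Path Res→v6→Out (+1); total 2.
Path Res→v7→Out (+1); total 3.
Path Res→v9→Out (+1); total 4.
No residual Res→Out path; max flow = 4.
Certifying cut of size 4: {Res→Out, v6→Out, v7→Out, v9→Out}.

4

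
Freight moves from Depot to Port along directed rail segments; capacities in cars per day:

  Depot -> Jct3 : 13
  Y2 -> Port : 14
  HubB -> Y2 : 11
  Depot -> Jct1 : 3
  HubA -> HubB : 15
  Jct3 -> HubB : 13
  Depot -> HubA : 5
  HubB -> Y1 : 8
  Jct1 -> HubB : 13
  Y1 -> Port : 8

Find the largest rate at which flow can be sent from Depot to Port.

19

Augment Depot→Jct3→HubB→Y1→Port: bottleneck 8, flow now 8.
Augment Depot→Jct3→HubB→Y2→Port: bottleneck 5, flow now 13.
Augment Depot→Jct1→HubB→Y2→Port: bottleneck 3, flow now 16.
Augment Depot→HubA→HubB→Y2→Port: bottleneck 3, flow now 19.
No augmenting path remains; maximum flow = 19.
In the residual graph, reachable from Depot: {Depot, Jct3, Jct1, HubA, HubB}.
Min-cut edges: HubB→Y1 (8), HubB→Y2 (11); capacity 8 + 11 = 19.
This cut is saturated, so no flow can exceed 19.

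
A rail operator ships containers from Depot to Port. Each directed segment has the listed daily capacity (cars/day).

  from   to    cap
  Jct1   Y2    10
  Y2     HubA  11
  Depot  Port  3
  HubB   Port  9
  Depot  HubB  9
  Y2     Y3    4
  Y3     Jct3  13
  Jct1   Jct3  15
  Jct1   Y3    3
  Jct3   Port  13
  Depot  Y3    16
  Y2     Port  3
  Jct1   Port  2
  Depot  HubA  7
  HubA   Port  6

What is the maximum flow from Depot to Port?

Augment Depot→Port: bottleneck 3, flow now 3.
Augment Depot→HubB→Port: bottleneck 9, flow now 12.
Augment Depot→HubA→Port: bottleneck 6, flow now 18.
Augment Depot→Y3→Jct3→Port: bottleneck 13, flow now 31.
No augmenting path remains; maximum flow = 31.
In the residual graph, reachable from Depot: {Depot, Y3, HubA}.
Min-cut edges: Depot→HubB (9), Depot→Port (3), Y3→Jct3 (13), HubA→Port (6); capacity 9 + 3 + 13 + 6 = 31.
This cut is saturated, so no flow can exceed 31.

31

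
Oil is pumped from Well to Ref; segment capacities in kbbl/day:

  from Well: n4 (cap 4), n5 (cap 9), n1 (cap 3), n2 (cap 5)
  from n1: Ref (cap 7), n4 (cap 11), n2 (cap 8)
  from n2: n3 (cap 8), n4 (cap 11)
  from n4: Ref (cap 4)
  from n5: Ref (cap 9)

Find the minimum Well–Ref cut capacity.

Augment Well→n1→Ref: bottleneck 3, flow now 3.
Augment Well→n4→Ref: bottleneck 4, flow now 7.
Augment Well→n5→Ref: bottleneck 9, flow now 16.
No augmenting path remains; maximum flow = 16.
By max-flow min-cut, the minimum cut capacity equals the max flow.
In the residual graph, reachable from Well: {Well, n2, n3, n4}.
Min-cut edges: Well→n1 (3), Well→n5 (9), n4→Ref (4); capacity 3 + 9 + 4 = 16.

16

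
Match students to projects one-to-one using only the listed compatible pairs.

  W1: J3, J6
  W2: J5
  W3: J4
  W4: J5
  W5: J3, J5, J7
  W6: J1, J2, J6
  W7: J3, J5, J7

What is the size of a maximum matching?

Unit-capacity flow: source→left, listed edges, right→sink; max matching = max flow.
Augmenting path W1→J3 (+1); matched 1.
Augmenting path W2→J5 (+1); matched 2.
Augmenting path W3→J4 (+1); matched 3.
Augmenting path W5→J7 (+1); matched 4.
Augmenting path W6→J1 (+1); matched 5.
Augmenting path W7→J3→W1→J6 (+1); matched 6.
No augmenting path remains; maximum matching = 6.
König certificate: {W1, W3, W5, W6, W7, J5} is a vertex cover of size 6 (every listed pair touches it), so no matching can be larger.

6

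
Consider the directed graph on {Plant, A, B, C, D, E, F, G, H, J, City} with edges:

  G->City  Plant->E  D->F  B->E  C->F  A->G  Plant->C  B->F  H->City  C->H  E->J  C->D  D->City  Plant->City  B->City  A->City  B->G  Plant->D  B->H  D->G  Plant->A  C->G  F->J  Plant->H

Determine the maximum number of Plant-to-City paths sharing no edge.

Assign every edge capacity 1; by Menger, the answer equals the max flow.
Path Plant→City (+1); total 1.
Path Plant→A→City (+1); total 2.
Path Plant→D→City (+1); total 3.
Path Plant→H→City (+1); total 4.
Path Plant→C→G→City (+1); total 5.
No residual Plant→City path; max flow = 5.
Certifying cut of size 5: {Plant→A, Plant→C, Plant→City, Plant→D, Plant→H}.

5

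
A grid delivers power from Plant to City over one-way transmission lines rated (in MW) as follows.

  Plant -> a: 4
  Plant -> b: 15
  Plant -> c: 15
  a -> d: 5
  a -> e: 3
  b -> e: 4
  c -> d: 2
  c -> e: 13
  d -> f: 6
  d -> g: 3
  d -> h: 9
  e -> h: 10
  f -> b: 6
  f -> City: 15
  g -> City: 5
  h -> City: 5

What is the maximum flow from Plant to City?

Augment Plant→a→d→f→City: bottleneck 4, flow now 4.
Augment Plant→b→e→h→City: bottleneck 4, flow now 8.
Augment Plant→c→d→f→City: bottleneck 2, flow now 10.
Augment Plant→c→e→h→City: bottleneck 1, flow now 11.
No augmenting path remains; maximum flow = 11.
In the residual graph, reachable from Plant: {Plant, b, c, e, h}.
Min-cut edges: Plant→a (4), c→d (2), h→City (5); capacity 4 + 2 + 5 = 11.
This cut is saturated, so no flow can exceed 11.

11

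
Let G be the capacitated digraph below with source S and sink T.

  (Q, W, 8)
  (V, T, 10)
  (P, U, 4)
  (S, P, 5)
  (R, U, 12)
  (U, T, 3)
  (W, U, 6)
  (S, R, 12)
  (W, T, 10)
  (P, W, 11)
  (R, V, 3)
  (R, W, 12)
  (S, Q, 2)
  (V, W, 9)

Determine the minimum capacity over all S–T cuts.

16

Augment S→P→U→T: bottleneck 3, flow now 3.
Augment S→P→W→T: bottleneck 2, flow now 5.
Augment S→Q→W→T: bottleneck 2, flow now 7.
Augment S→R→V→T: bottleneck 3, flow now 10.
Augment S→R→W→T: bottleneck 6, flow now 16.
No augmenting path remains; maximum flow = 16.
By max-flow min-cut, the minimum cut capacity equals the max flow.
In the residual graph, reachable from S: {S, P, Q, R, U, W}.
Min-cut edges: R→V (3), U→T (3), W→T (10); capacity 3 + 3 + 10 = 16.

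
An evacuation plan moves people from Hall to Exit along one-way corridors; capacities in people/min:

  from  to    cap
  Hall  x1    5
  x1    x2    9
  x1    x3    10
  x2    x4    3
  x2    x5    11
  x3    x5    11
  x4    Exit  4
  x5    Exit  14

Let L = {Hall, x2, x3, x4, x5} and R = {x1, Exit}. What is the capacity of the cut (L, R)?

23

Edges leaving {Hall, x2, x3, x4, x5}: Hall→x1 (5), x4→Exit (4), x5→Exit (14).
Cut capacity = 5 + 4 + 14 = 23.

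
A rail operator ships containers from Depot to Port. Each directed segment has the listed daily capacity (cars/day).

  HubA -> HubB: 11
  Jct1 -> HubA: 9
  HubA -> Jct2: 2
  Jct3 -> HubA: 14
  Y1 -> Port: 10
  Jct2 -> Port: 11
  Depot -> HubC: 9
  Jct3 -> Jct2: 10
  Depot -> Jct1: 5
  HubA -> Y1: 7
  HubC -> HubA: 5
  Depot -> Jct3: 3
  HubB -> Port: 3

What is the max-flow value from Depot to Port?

13

Augment Depot→Jct3→Jct2→Port: bottleneck 3, flow now 3.
Augment Depot→Jct1→HubA→Jct2→Port: bottleneck 2, flow now 5.
Augment Depot→Jct1→HubA→HubB→Port: bottleneck 3, flow now 8.
Augment Depot→HubC→HubA→Y1→Port: bottleneck 5, flow now 13.
No augmenting path remains; maximum flow = 13.
In the residual graph, reachable from Depot: {Depot, HubC}.
Min-cut edges: Depot→Jct1 (5), Depot→Jct3 (3), HubC→HubA (5); capacity 5 + 3 + 5 = 13.
This cut is saturated, so no flow can exceed 13.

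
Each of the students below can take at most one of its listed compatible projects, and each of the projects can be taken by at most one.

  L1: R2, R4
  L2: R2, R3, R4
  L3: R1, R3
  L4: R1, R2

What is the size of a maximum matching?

Unit-capacity flow: source→left, listed edges, right→sink; max matching = max flow.
Augmenting path L1→R2 (+1); matched 1.
Augmenting path L2→R3 (+1); matched 2.
Augmenting path L3→R1 (+1); matched 3.
Augmenting path L4→R2→L1→R4 (+1); matched 4.
No augmenting path remains; maximum matching = 4.
König certificate: {L1, L2, L3, L4} is a vertex cover of size 4 (every listed pair touches it), so no matching can be larger.

4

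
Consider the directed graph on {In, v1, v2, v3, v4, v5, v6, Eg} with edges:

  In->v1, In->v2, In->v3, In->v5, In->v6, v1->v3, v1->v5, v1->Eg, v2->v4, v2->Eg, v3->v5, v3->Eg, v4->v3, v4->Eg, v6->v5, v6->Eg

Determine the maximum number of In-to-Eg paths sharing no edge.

Assign every edge capacity 1; by Menger, the answer equals the max flow.
Path In→v1→Eg (+1); total 1.
Path In→v2→Eg (+1); total 2.
Path In→v3→Eg (+1); total 3.
Path In→v6→Eg (+1); total 4.
No residual In→Eg path; max flow = 4.
Certifying cut of size 4: {In→v1, In→v2, In→v3, In→v6}.

4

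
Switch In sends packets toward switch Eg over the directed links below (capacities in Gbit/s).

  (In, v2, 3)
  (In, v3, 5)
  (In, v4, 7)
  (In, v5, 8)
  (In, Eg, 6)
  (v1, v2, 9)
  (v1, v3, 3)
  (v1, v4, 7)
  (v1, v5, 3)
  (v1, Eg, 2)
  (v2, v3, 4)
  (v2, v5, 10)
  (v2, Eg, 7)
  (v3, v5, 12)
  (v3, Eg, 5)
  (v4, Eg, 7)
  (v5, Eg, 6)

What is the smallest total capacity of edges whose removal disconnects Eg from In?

Augment In→Eg: bottleneck 6, flow now 6.
Augment In→v2→Eg: bottleneck 3, flow now 9.
Augment In→v3→Eg: bottleneck 5, flow now 14.
Augment In→v4→Eg: bottleneck 7, flow now 21.
Augment In→v5→Eg: bottleneck 6, flow now 27.
No augmenting path remains; maximum flow = 27.
By max-flow min-cut, the minimum cut capacity equals the max flow.
In the residual graph, reachable from In: {In, v5}.
Min-cut edges: In→v2 (3), In→v3 (5), In→v4 (7), In→Eg (6), v5→Eg (6); capacity 3 + 5 + 7 + 6 + 6 = 27.

27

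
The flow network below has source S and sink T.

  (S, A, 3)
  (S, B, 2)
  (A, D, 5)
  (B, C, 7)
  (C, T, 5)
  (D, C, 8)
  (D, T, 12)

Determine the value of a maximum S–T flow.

5

Augment S→A→D→T: bottleneck 3, flow now 3.
Augment S→B→C→T: bottleneck 2, flow now 5.
No augmenting path remains; maximum flow = 5.
In the residual graph, reachable from S: {S}.
Min-cut edges: S→A (3), S→B (2); capacity 3 + 2 = 5.
This cut is saturated, so no flow can exceed 5.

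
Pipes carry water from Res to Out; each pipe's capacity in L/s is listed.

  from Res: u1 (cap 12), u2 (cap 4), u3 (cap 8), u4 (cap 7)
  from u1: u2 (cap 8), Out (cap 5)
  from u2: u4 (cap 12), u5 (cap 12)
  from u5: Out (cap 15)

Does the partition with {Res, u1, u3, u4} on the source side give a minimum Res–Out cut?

No — its capacity is 17, but the minimum cut has capacity 16.

Given cut capacity: 4 + 8 + 5 = 17.
Augment Res→u1→Out: bottleneck 5, flow now 5.
Augment Res→u2→u5→Out: bottleneck 4, flow now 9.
Augment Res→u1→u2→u5→Out: bottleneck 7, flow now 16.
No augmenting path remains; maximum flow = 16.
In the residual graph, reachable from Res: {Res, u3, u4}.
Min-cut edges: Res→u1 (12), Res→u2 (4); capacity 12 + 4 = 16.
Cut capacity 17 exceeds the max flow 16, so it is not minimum.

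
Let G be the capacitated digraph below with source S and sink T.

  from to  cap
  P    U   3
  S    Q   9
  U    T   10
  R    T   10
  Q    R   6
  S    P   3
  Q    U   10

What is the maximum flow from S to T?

Augment S→P→U→T: bottleneck 3, flow now 3.
Augment S→Q→R→T: bottleneck 6, flow now 9.
Augment S→Q→U→T: bottleneck 3, flow now 12.
No augmenting path remains; maximum flow = 12.
In the residual graph, reachable from S: {S}.
Min-cut edges: S→P (3), S→Q (9); capacity 3 + 9 = 12.
This cut is saturated, so no flow can exceed 12.

12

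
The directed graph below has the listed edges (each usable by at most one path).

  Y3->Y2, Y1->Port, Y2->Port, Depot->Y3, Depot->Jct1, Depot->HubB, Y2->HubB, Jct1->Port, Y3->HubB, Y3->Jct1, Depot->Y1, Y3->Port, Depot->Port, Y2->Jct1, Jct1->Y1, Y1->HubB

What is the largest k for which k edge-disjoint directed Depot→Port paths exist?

4

Assign every edge capacity 1; by Menger, the answer equals the max flow.
Path Depot→Port (+1); total 1.
Path Depot→Y3→Port (+1); total 2.
Path Depot→Y1→Port (+1); total 3.
Path Depot→Jct1→Port (+1); total 4.
No residual Depot→Port path; max flow = 4.
Certifying cut of size 4: {Depot→Jct1, Depot→Port, Depot→Y1, Depot→Y3}.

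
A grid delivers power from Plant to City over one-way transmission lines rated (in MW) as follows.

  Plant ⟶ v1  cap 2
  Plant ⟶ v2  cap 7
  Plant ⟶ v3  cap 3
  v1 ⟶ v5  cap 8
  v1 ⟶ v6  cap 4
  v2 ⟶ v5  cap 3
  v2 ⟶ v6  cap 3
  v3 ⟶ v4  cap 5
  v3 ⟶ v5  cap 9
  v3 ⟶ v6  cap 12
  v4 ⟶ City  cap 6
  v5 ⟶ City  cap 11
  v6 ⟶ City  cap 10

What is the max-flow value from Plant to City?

Augment Plant→v1→v5→City: bottleneck 2, flow now 2.
Augment Plant→v2→v5→City: bottleneck 3, flow now 5.
Augment Plant→v2→v6→City: bottleneck 3, flow now 8.
Augment Plant→v3→v4→City: bottleneck 3, flow now 11.
No augmenting path remains; maximum flow = 11.
In the residual graph, reachable from Plant: {Plant, v2}.
Min-cut edges: Plant→v1 (2), Plant→v3 (3), v2→v5 (3), v2→v6 (3); capacity 2 + 3 + 3 + 3 = 11.
This cut is saturated, so no flow can exceed 11.

11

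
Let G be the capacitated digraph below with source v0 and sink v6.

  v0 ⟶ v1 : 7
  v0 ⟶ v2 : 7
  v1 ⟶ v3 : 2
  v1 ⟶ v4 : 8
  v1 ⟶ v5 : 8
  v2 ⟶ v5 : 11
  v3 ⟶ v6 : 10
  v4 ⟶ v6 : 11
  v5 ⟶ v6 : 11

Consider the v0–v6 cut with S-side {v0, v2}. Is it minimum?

No — its capacity is 18, but the minimum cut has capacity 14.

Given cut capacity: 7 + 11 = 18.
Augment v0→v1→v3→v6: bottleneck 2, flow now 2.
Augment v0→v1→v4→v6: bottleneck 5, flow now 7.
Augment v0→v2→v5→v6: bottleneck 7, flow now 14.
No augmenting path remains; maximum flow = 14.
In the residual graph, reachable from v0: {v0}.
Min-cut edges: v0→v1 (7), v0→v2 (7); capacity 7 + 7 = 14.
Cut capacity 18 exceeds the max flow 14, so it is not minimum.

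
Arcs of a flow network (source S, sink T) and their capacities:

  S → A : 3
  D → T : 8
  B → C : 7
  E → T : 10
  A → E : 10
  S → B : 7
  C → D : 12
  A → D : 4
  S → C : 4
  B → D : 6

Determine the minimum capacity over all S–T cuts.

11

Augment S→A→D→T: bottleneck 3, flow now 3.
Augment S→B→D→T: bottleneck 5, flow now 8.
Augment S→B→D→A→E→T: bottleneck 1, flow now 9. (uses reverse residual edge)
Augment S→C→D→A→E→T: bottleneck 2, flow now 11. (uses reverse residual edge)
No augmenting path remains; maximum flow = 11.
By max-flow min-cut, the minimum cut capacity equals the max flow.
In the residual graph, reachable from S: {S, B, C, D}.
Min-cut edges: S→A (3), D→T (8); capacity 3 + 8 = 11.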